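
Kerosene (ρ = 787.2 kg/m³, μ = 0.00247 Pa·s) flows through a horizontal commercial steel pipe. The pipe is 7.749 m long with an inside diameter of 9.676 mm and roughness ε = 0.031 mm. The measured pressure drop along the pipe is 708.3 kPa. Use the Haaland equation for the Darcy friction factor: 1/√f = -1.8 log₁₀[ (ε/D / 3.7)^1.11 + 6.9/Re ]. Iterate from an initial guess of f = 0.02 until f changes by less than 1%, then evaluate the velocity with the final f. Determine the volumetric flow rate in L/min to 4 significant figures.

Rearranging Darcy-Weisbach: V = √(2·ΔP·D/(f·L·ρ)). With ε/D = 3.1e-05/0.009676 = 0.0032, iterate starting from f = 0.02:
  f = 0.02 → V = √(2·7.083e+05·0.009676/(0.02·7.749·787.2)) = 10.6 m/s; Re = ρVD/μ = 3.269e+04; f → 0.02986
  f = 0.02986 → V = 8.674 m/s; Re = 2.675e+04; f → 0.03047
  f = 0.03047 → V = 8.588 m/s; Re = 2.648e+04; f → 0.0305
Converged (Δf/f < 1%). With the final f = 0.0305: V = √(2·7.083e+05·0.009676/(0.0305·7.749·787.2)) = 8.583 m/s.
Q = V·A = 8.583·(π/4·0.009676²) = 0.0006311 m³/s = 37.87 L/min.

Q ≈ 37.87 L/min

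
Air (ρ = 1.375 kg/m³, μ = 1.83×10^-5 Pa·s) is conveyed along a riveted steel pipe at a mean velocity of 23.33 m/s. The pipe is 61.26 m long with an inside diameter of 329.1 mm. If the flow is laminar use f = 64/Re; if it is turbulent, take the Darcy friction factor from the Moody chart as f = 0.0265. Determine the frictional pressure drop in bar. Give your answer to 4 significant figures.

Reynolds number Re = ρVD/μ = 1.375 · 23.33 · 0.3291 / 1.83e-05 = 5.769e+05.
Re > 4000 → turbulent; use the Moody-chart value f = 0.0265.
Darcy-Weisbach: ΔP = f(L/D)(ρV²/2) = 0.0265·(61.26/0.3291)·(1.375·23.33²/2) = 0.0265·186.1·374.2 = 1846 Pa.
ΔP = 1846 Pa = 0.01846 bar.

ΔP ≈ 0.01846 bar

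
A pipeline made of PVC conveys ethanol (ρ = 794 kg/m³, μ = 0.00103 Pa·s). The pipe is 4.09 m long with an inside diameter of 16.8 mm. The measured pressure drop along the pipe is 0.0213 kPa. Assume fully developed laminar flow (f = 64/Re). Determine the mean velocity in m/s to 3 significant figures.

For laminar flow, f = 64/Re with Re = ρVD/μ, so Darcy-Weisbach reduces to ΔP = 32μLV/D². Solving for V: V = ΔP·D²/(32μL) = 21.3·(0.0168)²/(32·0.00103·4.09) = 0.0446 m/s.
Check: Re = ρVD/μ = 794·0.0446·0.0168/0.00103 = 577.5 < 2300, so the laminar assumption holds.

V ≈ 0.0446 m/s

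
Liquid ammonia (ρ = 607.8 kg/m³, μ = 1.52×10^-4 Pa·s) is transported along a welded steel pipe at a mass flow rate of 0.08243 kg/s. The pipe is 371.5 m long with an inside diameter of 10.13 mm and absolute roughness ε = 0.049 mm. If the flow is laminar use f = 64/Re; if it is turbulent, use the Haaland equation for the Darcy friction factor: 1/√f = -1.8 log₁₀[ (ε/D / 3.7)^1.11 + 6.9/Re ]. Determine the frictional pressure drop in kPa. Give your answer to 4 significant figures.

ΔP ≈ 990.4 kPa

A = πD²/4 = π(0.01013)²/4 = 8.06e-05 m²; mean velocity V = ṁ/(ρA) = 0.08243/(607.8 · 8.06e-05) = 1.683 m/s.
Reynolds number Re = ρVD/μ = 607.8 · 1.683 · 0.01013 / 0.000152 = 6.816e+04.
Re > 4000 → turbulent. Relative roughness ε/D = 4.9e-05/0.01013 = 0.00484. Haaland: 1/√f = -1.8 log₁₀[(0.00484/3.7)^1.11 + 6.9/6.816e+04] = -1.8 log₁₀[0.00063 + 0.000101] = 5.645, so f = 0.03138.
Darcy-Weisbach: ΔP = f(L/D)(ρV²/2) = 0.03138·(371.5/0.01013)·(607.8·1.683²/2) = 0.03138·3.667e+04·860.5 = 9.904e+05 Pa.
ΔP = 9.904e+05 Pa = 990.4 kPa.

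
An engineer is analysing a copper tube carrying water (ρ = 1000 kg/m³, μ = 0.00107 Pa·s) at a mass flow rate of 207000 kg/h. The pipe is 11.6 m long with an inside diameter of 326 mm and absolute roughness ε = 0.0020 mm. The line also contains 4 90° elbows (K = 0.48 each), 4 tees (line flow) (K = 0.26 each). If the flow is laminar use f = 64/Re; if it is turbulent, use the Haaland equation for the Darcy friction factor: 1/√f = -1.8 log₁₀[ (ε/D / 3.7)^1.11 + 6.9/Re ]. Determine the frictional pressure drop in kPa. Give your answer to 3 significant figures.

ṁ = 207000 kg/h = 207000/3600 = 57.5 kg/s.
A = πD²/4 = π(0.326)²/4 = 0.08347 m²; mean velocity V = ṁ/(ρA) = 57.5/(1000 · 0.08347) = 0.6889 m/s.
Reynolds number Re = ρVD/μ = 1000 · 0.6889 · 0.326 / 0.00107 = 2.099e+05.
Re > 4000 → turbulent. Relative roughness ε/D = 2e-06/0.326 = 6.13e-06. Haaland: 1/√f = -1.8 log₁₀[(6.13e-06/3.7)^1.11 + 6.9/2.099e+05] = -1.8 log₁₀[3.84e-07 + 3.29e-05] = 8.061, so f = 0.01539.
Total minor-loss coefficient ΣK = 4·0.48 + 4·0.26 = 2.96.
ΔP = [f·L/D + ΣK]·(ρV²/2) = [0.01539·11.6/0.326 + 2.96]·(1000·0.6889²/2) = [0.5477 + 2.96]·237.3 = 832.3 Pa.
ΔP = 832.3 Pa = 0.832 kPa.

ΔP ≈ 0.832 kPa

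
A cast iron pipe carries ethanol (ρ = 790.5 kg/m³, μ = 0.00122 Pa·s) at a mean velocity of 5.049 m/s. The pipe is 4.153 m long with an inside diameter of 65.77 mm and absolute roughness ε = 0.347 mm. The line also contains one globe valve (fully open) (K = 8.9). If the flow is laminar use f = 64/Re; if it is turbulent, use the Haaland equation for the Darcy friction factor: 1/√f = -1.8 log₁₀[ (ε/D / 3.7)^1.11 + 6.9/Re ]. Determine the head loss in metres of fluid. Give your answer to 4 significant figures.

h_f ≈ 14.13 m

Reynolds number Re = ρVD/μ = 790.5 · 5.049 · 0.06577 / 0.00122 = 2.152e+05.
Re > 4000 → turbulent. Relative roughness ε/D = 0.000347/0.06577 = 0.00528. Haaland: 1/√f = -1.8 log₁₀[(0.00528/3.7)^1.11 + 6.9/2.152e+05] = -1.8 log₁₀[0.000694 + 3.21e-05] = 5.651, so f = 0.03132.
Total minor-loss coefficient ΣK = 1·8.9 = 8.9.
ΔP = [f·L/D + ΣK]·(ρV²/2) = [0.03132·4.153/0.06577 + 8.9]·(790.5·5.049²/2) = [1.978 + 8.9]·1.008e+04 = 1.096e+05 Pa.
Head loss h_f = ΔP/(ρg) = 1.096e+05/(790.5·9.81) = 14.13 m.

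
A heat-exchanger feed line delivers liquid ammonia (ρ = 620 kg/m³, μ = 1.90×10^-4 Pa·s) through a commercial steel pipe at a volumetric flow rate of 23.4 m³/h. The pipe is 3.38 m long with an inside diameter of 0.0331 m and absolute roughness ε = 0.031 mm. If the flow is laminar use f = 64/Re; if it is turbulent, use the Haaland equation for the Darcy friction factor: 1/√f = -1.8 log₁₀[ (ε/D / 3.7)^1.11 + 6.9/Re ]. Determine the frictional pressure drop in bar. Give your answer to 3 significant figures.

ΔP ≈ 0.356 bar

Q = 23.4 m³/h = 23.4/3600 = 0.0065 m³/s.
Cross-sectional area A = πD²/4 = π(0.0331)²/4 = 0.0008605 m²; mean velocity V = Q/A = 0.0065/0.0008605 = 7.554 m/s.
Reynolds number Re = ρVD/μ = 620 · 7.554 · 0.0331 / 0.00019 = 8.159e+05.
Re > 4000 → turbulent. Relative roughness ε/D = 3.1e-05/0.0331 = 0.000937. Haaland: 1/√f = -1.8 log₁₀[(0.000937/3.7)^1.11 + 6.9/8.159e+05] = -1.8 log₁₀[0.000102 + 8.46e-06] = 7.124, so f = 0.01971.
Darcy-Weisbach: ΔP = f(L/D)(ρV²/2) = 0.01971·(3.38/0.0331)·(620·7.554²/2) = 0.01971·102.1·1.769e+04 = 3.559e+04 Pa.
ΔP = 3.559e+04 Pa = 0.356 bar.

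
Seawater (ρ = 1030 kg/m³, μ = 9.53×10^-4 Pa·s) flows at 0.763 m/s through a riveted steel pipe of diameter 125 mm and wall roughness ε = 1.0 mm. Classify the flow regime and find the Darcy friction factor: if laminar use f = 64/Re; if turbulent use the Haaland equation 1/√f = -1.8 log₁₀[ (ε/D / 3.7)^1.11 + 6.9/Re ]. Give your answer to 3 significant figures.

Re = ρVD/μ = 1030·0.763·0.125/0.000953 = 1.031e+05.
Re > 4000 → turbulent. ε/D = 0.001/0.125 = 0.008; Haaland: 1/√f = -1.8 log₁₀[0.0011 + 6.69e-05] = 5.279, so f = 0.03589.

f ≈ 0.0359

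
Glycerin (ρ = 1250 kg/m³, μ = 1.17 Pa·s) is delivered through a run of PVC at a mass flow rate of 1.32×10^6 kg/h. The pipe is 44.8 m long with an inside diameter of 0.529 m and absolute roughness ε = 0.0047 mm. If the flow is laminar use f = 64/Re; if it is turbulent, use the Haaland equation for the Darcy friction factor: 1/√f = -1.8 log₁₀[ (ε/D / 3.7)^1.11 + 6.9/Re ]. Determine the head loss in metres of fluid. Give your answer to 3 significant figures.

ṁ = 1.32×10^6 kg/h = 1.32×10^6/3600 = 366.7 kg/s.
A = πD²/4 = π(0.529)²/4 = 0.2198 m²; mean velocity V = ṁ/(ρA) = 366.7/(1250 · 0.2198) = 1.335 m/s.
Reynolds number Re = ρVD/μ = 1250 · 1.335 · 0.529 / 1.17 = 754.3.
Re < 2300 → laminar flow, so f = 64/Re = 64/754.3 = 0.08485 (the turbulent correlation is not needed).
Darcy-Weisbach: ΔP = f(L/D)(ρV²/2) = 0.08485·(44.8/0.529)·(1250·1.335²/2) = 0.08485·84.69·1113 = 7999 Pa.
Head loss h_f = ΔP/(ρg) = 7999/(1250·9.81) = 0.652 m.

h_f ≈ 0.652 m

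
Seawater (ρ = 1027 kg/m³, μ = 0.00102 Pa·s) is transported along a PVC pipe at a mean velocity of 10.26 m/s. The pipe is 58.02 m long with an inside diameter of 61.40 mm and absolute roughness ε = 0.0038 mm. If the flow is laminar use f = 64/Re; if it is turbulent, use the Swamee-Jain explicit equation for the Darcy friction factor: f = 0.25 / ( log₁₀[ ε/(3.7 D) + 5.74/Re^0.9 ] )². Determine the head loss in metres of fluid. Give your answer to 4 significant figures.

Reynolds number Re = ρVD/μ = 1027 · 10.26 · 0.0614 / 0.00102 = 6.343e+05.
Re > 4000 → turbulent. Relative roughness ε/D = 3.8e-06/0.0614 = 6.19e-05. Swamee-Jain: f = 0.25/(log₁₀[6.19e-05/3.7 + 5.74/6.343e+05^0.9])² = 0.25/(log₁₀[1.67e-05 + 3.44e-05])² = 0.25/(-4.291)² = 0.01358.
Darcy-Weisbach: ΔP = f(L/D)(ρV²/2) = 0.01358·(58.02/0.0614)·(1027·10.26²/2) = 0.01358·945·5.405e+04 = 6.935e+05 Pa.
Head loss h_f = ΔP/(ρg) = 6.935e+05/(1027·9.81) = 68.83 m.

h_f ≈ 68.83 m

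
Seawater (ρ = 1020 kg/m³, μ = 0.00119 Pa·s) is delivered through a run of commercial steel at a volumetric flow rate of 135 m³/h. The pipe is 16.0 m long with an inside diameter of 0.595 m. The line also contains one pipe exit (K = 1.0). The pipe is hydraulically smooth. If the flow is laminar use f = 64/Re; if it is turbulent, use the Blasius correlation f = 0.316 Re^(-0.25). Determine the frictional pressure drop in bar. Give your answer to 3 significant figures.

ΔP ≈ 1.41×10^-4 bar

Q = 135 m³/h = 135/3600 = 0.0375 m³/s.
Cross-sectional area A = πD²/4 = π(0.595)²/4 = 0.2781 m²; mean velocity V = Q/A = 0.0375/0.2781 = 0.1349 m/s.
Reynolds number Re = ρVD/μ = 1020 · 0.1349 · 0.595 / 0.00119 = 6.878e+04.
Re > 4000 → turbulent. Smooth-pipe (Blasius): f = 0.316 Re^(-0.25) = 0.316/(6.878e+04)^0.25 = 0.01951.
Total minor-loss coefficient ΣK = 1·1 = 1.
ΔP = [f·L/D + ΣK]·(ρV²/2) = [0.01951·16/0.595 + 1]·(1020·0.1349²/2) = [0.5247 + 1]·9.277 = 14.14 Pa.
ΔP = 14.14 Pa = 1.41×10^-4 bar.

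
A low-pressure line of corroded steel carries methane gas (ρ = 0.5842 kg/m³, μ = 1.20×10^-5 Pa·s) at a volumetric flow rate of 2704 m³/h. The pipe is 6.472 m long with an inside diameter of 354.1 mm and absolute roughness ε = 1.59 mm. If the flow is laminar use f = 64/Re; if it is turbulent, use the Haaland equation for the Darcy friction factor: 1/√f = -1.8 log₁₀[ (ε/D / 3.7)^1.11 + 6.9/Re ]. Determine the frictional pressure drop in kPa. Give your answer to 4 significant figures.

Q = 2704 m³/h = 2704/3600 = 0.7511 m³/s.
Cross-sectional area A = πD²/4 = π(0.3541)²/4 = 0.09848 m²; mean velocity V = Q/A = 0.7511/0.09848 = 7.627 m/s.
Reynolds number Re = ρVD/μ = 0.5842 · 7.627 · 0.3541 / 1.2e-05 = 1.315e+05.
Re > 4000 → turbulent. Relative roughness ε/D = 0.00159/0.3541 = 0.00449. Haaland: 1/√f = -1.8 log₁₀[(0.00449/3.7)^1.11 + 6.9/1.315e+05] = -1.8 log₁₀[0.00058 + 5.25e-05] = 5.758, so f = 0.03016.
Darcy-Weisbach: ΔP = f(L/D)(ρV²/2) = 0.03016·(6.472/0.3541)·(0.5842·7.627²/2) = 0.03016·18.28·16.99 = 9.367 Pa.
ΔP = 9.367 Pa = 0.009367 kPa.

ΔP ≈ 0.009367 kPa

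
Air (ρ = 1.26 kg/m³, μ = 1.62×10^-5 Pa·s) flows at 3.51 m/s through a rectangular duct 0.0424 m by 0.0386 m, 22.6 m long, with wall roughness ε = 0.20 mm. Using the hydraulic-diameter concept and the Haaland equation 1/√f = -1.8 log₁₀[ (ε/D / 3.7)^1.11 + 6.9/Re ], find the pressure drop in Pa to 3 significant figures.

ΔP ≈ 160 Pa

Hydraulic diameter D_h = 4A/P = 4·(0.0424·0.0386)/(2·(0.0424+0.0386)) = 0.006547/0.162 = 0.04041 m.
Re = ρVD_h/μ = 1.26·3.51·0.04041/1.62e-05 = 1.103e+04.
ε/D_h = 0.0002/0.04041 = 0.00495; Haaland gives 1/√f = -1.8 log₁₀[0.000646+0.000625] = 5.212, so f = 0.03681.
ΔP = f(L/D_h)(ρV²/2) = 0.03681·22.6/0.04041·7.762 = 159.8 Pa.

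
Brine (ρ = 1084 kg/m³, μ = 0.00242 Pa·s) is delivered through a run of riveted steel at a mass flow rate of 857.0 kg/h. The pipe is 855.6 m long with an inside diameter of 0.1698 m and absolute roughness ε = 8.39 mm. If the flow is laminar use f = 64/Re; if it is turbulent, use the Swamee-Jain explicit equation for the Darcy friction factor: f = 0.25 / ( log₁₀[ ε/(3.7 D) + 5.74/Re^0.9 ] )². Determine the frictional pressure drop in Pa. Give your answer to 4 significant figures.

ṁ = 857.0 kg/h = 857.0/3600 = 0.2381 kg/s.
A = πD²/4 = π(0.1698)²/4 = 0.02264 m²; mean velocity V = ṁ/(ρA) = 0.2381/(1084 · 0.02264) = 0.009698 m/s.
Reynolds number Re = ρVD/μ = 1084 · 0.009698 · 0.1698 / 0.00242 = 737.6.
Re < 2300 → laminar flow, so f = 64/Re = 64/737.6 = 0.08677 (the turbulent correlation is not needed).
Darcy-Weisbach: ΔP = f(L/D)(ρV²/2) = 0.08677·(855.6/0.1698)·(1084·0.009698²/2) = 0.08677·5039·0.05098 = 22.29 Pa.

ΔP ≈ 22.29 Pa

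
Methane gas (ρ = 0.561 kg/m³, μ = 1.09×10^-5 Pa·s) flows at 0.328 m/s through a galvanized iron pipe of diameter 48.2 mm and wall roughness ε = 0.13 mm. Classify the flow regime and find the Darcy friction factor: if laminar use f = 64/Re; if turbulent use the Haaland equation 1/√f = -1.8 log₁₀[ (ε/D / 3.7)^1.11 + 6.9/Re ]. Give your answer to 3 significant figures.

Re = ρVD/μ = 0.561·0.328·0.0482/1.09e-05 = 813.7.
Re < 2300 → laminar, so f = 64/Re = 0.07865 (roughness is irrelevant in laminar flow).

f ≈ 0.0787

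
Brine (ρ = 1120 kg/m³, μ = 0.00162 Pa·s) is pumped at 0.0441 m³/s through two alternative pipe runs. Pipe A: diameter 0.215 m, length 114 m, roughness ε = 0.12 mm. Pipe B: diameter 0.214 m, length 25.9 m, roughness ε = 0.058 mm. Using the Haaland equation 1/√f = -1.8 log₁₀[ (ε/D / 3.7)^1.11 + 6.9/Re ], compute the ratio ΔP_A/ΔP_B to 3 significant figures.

Pipe A: V = Q/A = 0.0441/0.03631 = 1.215 m/s; Re = 1.806e+05; ε/D = 0.000558; Haaland → f = 0.0191; ΔP_A = f(L/D)(ρV²/2) = 8368 Pa.
Pipe B: V = Q/A = 0.0441/0.03597 = 1.226 m/s; Re = 1.814e+05; ε/D = 0.000271; Haaland → f = 0.01753; ΔP_B = f(L/D)(ρV²/2) = 1786 Pa.
ΔP_A/ΔP_B = 8368/1786 = 4.68.

ΔP_A/ΔP_B ≈ 4.68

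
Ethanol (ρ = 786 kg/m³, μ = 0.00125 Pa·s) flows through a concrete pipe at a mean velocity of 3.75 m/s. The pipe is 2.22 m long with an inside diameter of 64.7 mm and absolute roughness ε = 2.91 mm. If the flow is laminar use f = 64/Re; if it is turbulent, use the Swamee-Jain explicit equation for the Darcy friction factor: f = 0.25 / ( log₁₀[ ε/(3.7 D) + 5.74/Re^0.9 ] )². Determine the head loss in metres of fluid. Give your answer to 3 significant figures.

Reynolds number Re = ρVD/μ = 786 · 3.75 · 0.0647 / 0.00125 = 1.526e+05.
Re > 4000 → turbulent. Relative roughness ε/D = 0.00291/0.0647 = 0.045. Swamee-Jain: f = 0.25/(log₁₀[0.045/3.7 + 5.74/1.526e+05^0.9])² = 0.25/(log₁₀[0.0122 + 0.000124])² = 0.25/(-1.911)² = 0.06847.
Darcy-Weisbach: ΔP = f(L/D)(ρV²/2) = 0.06847·(2.22/0.0647)·(786·3.75²/2) = 0.06847·34.31·5527 = 1.298e+04 Pa.
Head loss h_f = ΔP/(ρg) = 1.298e+04/(786·9.81) = 1.68 m.

h_f ≈ 1.68 m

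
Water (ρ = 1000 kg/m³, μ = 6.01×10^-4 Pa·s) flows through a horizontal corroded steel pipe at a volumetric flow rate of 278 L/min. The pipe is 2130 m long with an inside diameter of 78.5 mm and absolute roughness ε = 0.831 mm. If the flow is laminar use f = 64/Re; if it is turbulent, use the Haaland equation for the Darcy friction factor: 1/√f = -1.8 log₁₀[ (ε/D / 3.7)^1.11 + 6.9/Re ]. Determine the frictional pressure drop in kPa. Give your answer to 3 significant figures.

ΔP ≈ 487 kPa

Q = 278 L/min = 278/60000 = 0.004633 m³/s.
Cross-sectional area A = πD²/4 = π(0.0785)²/4 = 0.00484 m²; mean velocity V = Q/A = 0.004633/0.00484 = 0.9573 m/s.
Reynolds number Re = ρVD/μ = 1000 · 0.9573 · 0.0785 / 0.000601 = 1.25e+05.
Re > 4000 → turbulent. Relative roughness ε/D = 0.000831/0.0785 = 0.0106. Haaland: 1/√f = -1.8 log₁₀[(0.0106/3.7)^1.11 + 6.9/1.25e+05] = -1.8 log₁₀[0.0015 + 5.52e-05] = 5.054, so f = 0.03916.
Darcy-Weisbach: ΔP = f(L/D)(ρV²/2) = 0.03916·(2130/0.0785)·(1000·0.9573²/2) = 0.03916·2.713e+04·458.2 = 4.869e+05 Pa.
ΔP = 4.869e+05 Pa = 487 kPa.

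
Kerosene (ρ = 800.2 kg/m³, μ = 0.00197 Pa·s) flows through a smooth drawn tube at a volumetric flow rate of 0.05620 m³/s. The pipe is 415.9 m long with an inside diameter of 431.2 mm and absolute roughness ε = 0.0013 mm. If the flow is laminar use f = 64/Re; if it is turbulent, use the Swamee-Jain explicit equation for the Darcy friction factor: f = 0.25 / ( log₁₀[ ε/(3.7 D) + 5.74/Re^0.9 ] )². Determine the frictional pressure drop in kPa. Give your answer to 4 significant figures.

ΔP ≈ 1.111 kPa

Cross-sectional area A = πD²/4 = π(0.4312)²/4 = 0.146 m²; mean velocity V = Q/A = 0.0562/0.146 = 0.3848 m/s.
Reynolds number Re = ρVD/μ = 800.2 · 0.3848 · 0.4312 / 0.00197 = 6.741e+04.
Re > 4000 → turbulent. Relative roughness ε/D = 1.3e-06/0.4312 = 3.01e-06. Swamee-Jain: f = 0.25/(log₁₀[3.01e-06/3.7 + 5.74/6.741e+04^0.9])² = 0.25/(log₁₀[8.15e-07 + 0.000259])² = 0.25/(-3.586)² = 0.01945.
Darcy-Weisbach: ΔP = f(L/D)(ρV²/2) = 0.01945·(415.9/0.4312)·(800.2·0.3848²/2) = 0.01945·964.5·59.26 = 1111 Pa.
ΔP = 1111 Pa = 1.111 kPa.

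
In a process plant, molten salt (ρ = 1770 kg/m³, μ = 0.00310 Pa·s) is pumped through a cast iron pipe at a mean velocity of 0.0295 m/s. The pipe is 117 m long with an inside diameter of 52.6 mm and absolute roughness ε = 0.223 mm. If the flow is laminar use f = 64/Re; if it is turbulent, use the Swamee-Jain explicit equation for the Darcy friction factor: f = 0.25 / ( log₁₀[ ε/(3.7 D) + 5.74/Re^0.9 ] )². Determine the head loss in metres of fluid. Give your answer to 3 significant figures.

Reynolds number Re = ρVD/μ = 1770 · 0.0295 · 0.0526 / 0.0031 = 886.
Re < 2300 → laminar flow, so f = 64/Re = 64/886 = 0.07224 (the turbulent correlation is not needed).
Darcy-Weisbach: ΔP = f(L/D)(ρV²/2) = 0.07224·(117/0.0526)·(1770·0.0295²/2) = 0.07224·2224·0.7702 = 123.8 Pa.
Head loss h_f = ΔP/(ρg) = 123.8/(1770·9.81) = 0.00713 m.

h_f ≈ 0.00713 m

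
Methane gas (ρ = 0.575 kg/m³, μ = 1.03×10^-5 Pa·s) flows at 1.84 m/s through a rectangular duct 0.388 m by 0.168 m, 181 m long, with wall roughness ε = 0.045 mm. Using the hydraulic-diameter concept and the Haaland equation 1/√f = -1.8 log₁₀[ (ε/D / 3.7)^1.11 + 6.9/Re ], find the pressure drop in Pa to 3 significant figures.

ΔP ≈ 18.7 Pa

Hydraulic diameter D_h = 4A/P = 4·(0.388·0.168)/(2·(0.388+0.168)) = 0.2607/1.112 = 0.2345 m.
Re = ρVD_h/μ = 0.575·1.84·0.2345/1.03e-05 = 2.408e+04.
ε/D_h = 4.5e-05/0.2345 = 0.000192; Haaland gives 1/√f = -1.8 log₁₀[1.75e-05+0.000286] = 6.331, so f = 0.02495.
ΔP = f(L/D_h)(ρV²/2) = 0.02495·181/0.2345·0.9734 = 18.75 Pa.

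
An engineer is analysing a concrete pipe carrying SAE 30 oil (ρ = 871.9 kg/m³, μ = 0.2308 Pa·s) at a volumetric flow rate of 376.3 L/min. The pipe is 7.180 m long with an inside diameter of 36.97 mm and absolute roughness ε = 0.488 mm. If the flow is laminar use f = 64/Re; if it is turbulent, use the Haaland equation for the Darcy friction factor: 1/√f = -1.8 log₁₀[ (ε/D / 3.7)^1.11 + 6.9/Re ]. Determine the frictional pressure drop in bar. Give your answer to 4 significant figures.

Q = 376.3 L/min = 376.3/60000 = 0.006272 m³/s.
Cross-sectional area A = πD²/4 = π(0.03697)²/4 = 0.001073 m²; mean velocity V = Q/A = 0.006272/0.001073 = 5.842 m/s.
Reynolds number Re = ρVD/μ = 871.9 · 5.842 · 0.03697 / 0.231 = 816.
Re < 2300 → laminar flow, so f = 64/Re = 64/816 = 0.07843 (the turbulent correlation is not needed).
Darcy-Weisbach: ΔP = f(L/D)(ρV²/2) = 0.07843·(7.18/0.03697)·(871.9·5.842²/2) = 0.07843·194.2·1.488e+04 = 2.267e+05 Pa.
ΔP = 2.267e+05 Pa = 2.267 bar.

ΔP ≈ 2.267 bar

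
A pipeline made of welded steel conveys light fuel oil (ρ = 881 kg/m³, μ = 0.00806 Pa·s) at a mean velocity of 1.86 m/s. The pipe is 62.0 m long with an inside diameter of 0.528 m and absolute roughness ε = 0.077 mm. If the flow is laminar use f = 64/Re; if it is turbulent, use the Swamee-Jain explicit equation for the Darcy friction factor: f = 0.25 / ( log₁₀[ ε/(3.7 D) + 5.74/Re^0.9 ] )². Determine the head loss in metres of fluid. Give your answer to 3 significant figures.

h_f ≈ 0.383 m

Reynolds number Re = ρVD/μ = 881 · 1.86 · 0.528 / 0.00806 = 1.073e+05.
Re > 4000 → turbulent. Relative roughness ε/D = 7.7e-05/0.528 = 0.000146. Swamee-Jain: f = 0.25/(log₁₀[0.000146/3.7 + 5.74/1.073e+05^0.9])² = 0.25/(log₁₀[3.94e-05 + 0.00017])² = 0.25/(-3.678)² = 0.01848.
Darcy-Weisbach: ΔP = f(L/D)(ρV²/2) = 0.01848·(62/0.528)·(881·1.86²/2) = 0.01848·117.4·1524 = 3306 Pa.
Head loss h_f = ΔP/(ρg) = 3306/(881·9.81) = 0.383 m.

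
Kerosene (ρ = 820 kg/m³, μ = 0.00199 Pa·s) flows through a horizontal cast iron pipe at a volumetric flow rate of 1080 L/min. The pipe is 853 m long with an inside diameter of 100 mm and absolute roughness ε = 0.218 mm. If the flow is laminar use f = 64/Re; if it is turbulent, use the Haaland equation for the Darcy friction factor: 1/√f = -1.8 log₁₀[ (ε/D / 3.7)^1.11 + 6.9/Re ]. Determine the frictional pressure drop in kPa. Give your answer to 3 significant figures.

Q = 1080 L/min = 1080/60000 = 0.018 m³/s.
Cross-sectional area A = πD²/4 = π(0.1)²/4 = 0.007854 m²; mean velocity V = Q/A = 0.018/0.007854 = 2.292 m/s.
Reynolds number Re = ρVD/μ = 820 · 2.292 · 0.1 / 0.00199 = 9.444e+04.
Re > 4000 → turbulent. Relative roughness ε/D = 0.000218/0.1 = 0.00218. Haaland: 1/√f = -1.8 log₁₀[(0.00218/3.7)^1.11 + 6.9/9.444e+04] = -1.8 log₁₀[0.00026 + 7.31e-05] = 6.259, so f = 0.02552.
Darcy-Weisbach: ΔP = f(L/D)(ρV²/2) = 0.02552·(853/0.1)·(820·2.292²/2) = 0.02552·8530·2154 = 4.688e+05 Pa.
ΔP = 4.688e+05 Pa = 469 kPa.

ΔP ≈ 469 kPa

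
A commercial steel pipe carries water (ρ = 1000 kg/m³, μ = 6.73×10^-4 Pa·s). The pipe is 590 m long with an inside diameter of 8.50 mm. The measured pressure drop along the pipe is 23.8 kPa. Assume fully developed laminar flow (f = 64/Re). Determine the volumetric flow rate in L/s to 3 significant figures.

For laminar flow, f = 64/Re with Re = ρVD/μ, so Darcy-Weisbach reduces to ΔP = 32μLV/D². Solving for V: V = ΔP·D²/(32μL) = 2.38e+04·(0.0085)²/(32·0.000673·590) = 0.1353 m/s.
Check: Re = ρVD/μ = 1000·0.1353·0.0085/0.000673 = 1709 < 2300, so the laminar assumption holds.
Q = V·A = 0.1353·(π/4·0.0085²) = 7.679e-06 m³/s = 0.00768 L/s.

Q ≈ 0.00768 L/s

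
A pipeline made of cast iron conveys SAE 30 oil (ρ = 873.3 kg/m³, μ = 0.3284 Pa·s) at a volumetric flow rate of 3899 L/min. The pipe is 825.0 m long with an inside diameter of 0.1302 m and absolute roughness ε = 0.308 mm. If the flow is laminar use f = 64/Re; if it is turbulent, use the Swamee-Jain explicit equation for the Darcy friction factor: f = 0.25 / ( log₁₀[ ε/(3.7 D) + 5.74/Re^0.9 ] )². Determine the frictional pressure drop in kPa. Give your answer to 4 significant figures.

ΔP ≈ 2496 kPa

Q = 3899 L/min = 3899/60000 = 0.06498 m³/s.
Cross-sectional area A = πD²/4 = π(0.1302)²/4 = 0.01331 m²; mean velocity V = Q/A = 0.06498/0.01331 = 4.881 m/s.
Reynolds number Re = ρVD/μ = 873.3 · 4.881 · 0.1302 / 0.328 = 1690.
Re < 2300 → laminar flow, so f = 64/Re = 64/1690 = 0.03787 (the turbulent correlation is not needed).
Darcy-Weisbach: ΔP = f(L/D)(ρV²/2) = 0.03787·(825/0.1302)·(873.3·4.881²/2) = 0.03787·6336·1.04e+04 = 2.496e+06 Pa.
ΔP = 2.496e+06 Pa = 2496 kPa.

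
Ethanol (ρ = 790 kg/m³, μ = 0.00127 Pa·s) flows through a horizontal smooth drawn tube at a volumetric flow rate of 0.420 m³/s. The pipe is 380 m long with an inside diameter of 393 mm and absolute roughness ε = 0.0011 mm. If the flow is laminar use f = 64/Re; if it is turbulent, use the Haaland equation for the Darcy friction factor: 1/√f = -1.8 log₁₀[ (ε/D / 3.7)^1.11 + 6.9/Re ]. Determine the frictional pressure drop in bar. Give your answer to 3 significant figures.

Cross-sectional area A = πD²/4 = π(0.393)²/4 = 0.1213 m²; mean velocity V = Q/A = 0.42/0.1213 = 3.462 m/s.
Reynolds number Re = ρVD/μ = 790 · 3.462 · 0.393 / 0.00127 = 8.464e+05.
Re > 4000 → turbulent. Relative roughness ε/D = 1.1e-06/0.393 = 2.8e-06. Haaland: 1/√f = -1.8 log₁₀[(2.8e-06/3.7)^1.11 + 6.9/8.464e+05] = -1.8 log₁₀[1.6e-07 + 8.15e-06] = 9.144, so f = 0.01196.
Darcy-Weisbach: ΔP = f(L/D)(ρV²/2) = 0.01196·(380/0.393)·(790·3.462²/2) = 0.01196·966.9·4735 = 5.475e+04 Pa.
ΔP = 5.475e+04 Pa = 0.548 bar.

ΔP ≈ 0.548 bar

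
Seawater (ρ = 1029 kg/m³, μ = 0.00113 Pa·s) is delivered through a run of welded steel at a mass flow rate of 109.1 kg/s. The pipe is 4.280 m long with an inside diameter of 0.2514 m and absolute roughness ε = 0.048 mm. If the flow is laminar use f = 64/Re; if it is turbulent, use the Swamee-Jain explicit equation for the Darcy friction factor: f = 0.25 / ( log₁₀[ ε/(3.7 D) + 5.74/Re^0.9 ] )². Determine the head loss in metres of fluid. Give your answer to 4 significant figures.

h_f ≈ 0.06119 m

A = πD²/4 = π(0.2514)²/4 = 0.04964 m²; mean velocity V = ṁ/(ρA) = 109.1/(1029 · 0.04964) = 2.136 m/s.
Reynolds number Re = ρVD/μ = 1029 · 2.136 · 0.2514 / 0.00113 = 4.89e+05.
Re > 4000 → turbulent. Relative roughness ε/D = 4.8e-05/0.2514 = 0.000191. Swamee-Jain: f = 0.25/(log₁₀[0.000191/3.7 + 5.74/4.89e+05^0.9])² = 0.25/(log₁₀[5.16e-05 + 4.35e-05])² = 0.25/(-4.022)² = 0.01546.
Darcy-Weisbach: ΔP = f(L/D)(ρV²/2) = 0.01546·(4.28/0.2514)·(1029·2.136²/2) = 0.01546·17.02·2347 = 617.7 Pa.
Head loss h_f = ΔP/(ρg) = 617.7/(1029·9.81) = 0.06119 m.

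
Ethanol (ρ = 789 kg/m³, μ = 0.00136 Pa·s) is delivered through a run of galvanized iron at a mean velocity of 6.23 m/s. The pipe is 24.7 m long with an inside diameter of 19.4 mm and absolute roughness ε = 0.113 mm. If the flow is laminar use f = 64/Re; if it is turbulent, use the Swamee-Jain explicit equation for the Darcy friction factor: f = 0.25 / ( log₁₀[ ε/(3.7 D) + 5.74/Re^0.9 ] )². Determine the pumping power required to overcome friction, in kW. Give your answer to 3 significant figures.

Reynolds number Re = ρVD/μ = 789 · 6.23 · 0.0194 / 0.00136 = 7.012e+04.
Re > 4000 → turbulent. Relative roughness ε/D = 0.000113/0.0194 = 0.00582. Swamee-Jain: f = 0.25/(log₁₀[0.00582/3.7 + 5.74/7.012e+04^0.9])² = 0.25/(log₁₀[0.00157 + 0.00025])² = 0.25/(-2.739)² = 0.03333.
Darcy-Weisbach: ΔP = f(L/D)(ρV²/2) = 0.03333·(24.7/0.0194)·(789·6.23²/2) = 0.03333·1273·1.531e+04 = 6.497e+05 Pa.
Q = V·A = 6.23·0.0002956 = 0.001842 m³/s.
Pumping power P = QΔP = 0.001842·6.497e+05 = 1196 W = 1.20 kW.

P ≈ 1.20 kW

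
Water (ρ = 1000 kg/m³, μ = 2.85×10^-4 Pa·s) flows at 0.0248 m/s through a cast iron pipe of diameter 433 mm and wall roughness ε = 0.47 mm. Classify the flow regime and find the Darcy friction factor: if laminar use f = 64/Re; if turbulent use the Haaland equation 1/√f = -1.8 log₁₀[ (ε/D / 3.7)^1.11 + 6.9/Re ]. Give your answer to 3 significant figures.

f ≈ 0.0249

Re = ρVD/μ = 1000·0.0248·0.433/0.000285 = 3.768e+04.
Re > 4000 → turbulent. ε/D = 0.00047/0.433 = 0.00109; Haaland: 1/√f = -1.8 log₁₀[0.00012 + 0.000183] = 6.333, so f = 0.02493.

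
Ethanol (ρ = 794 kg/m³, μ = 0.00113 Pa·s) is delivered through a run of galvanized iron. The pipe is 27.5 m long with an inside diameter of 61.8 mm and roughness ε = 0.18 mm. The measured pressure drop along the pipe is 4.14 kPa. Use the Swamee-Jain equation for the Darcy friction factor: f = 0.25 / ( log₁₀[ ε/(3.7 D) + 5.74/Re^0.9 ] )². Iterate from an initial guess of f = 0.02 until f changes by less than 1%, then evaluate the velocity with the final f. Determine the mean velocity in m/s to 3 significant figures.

Rearranging Darcy-Weisbach: V = √(2·ΔP·D/(f·L·ρ)). With ε/D = 0.00018/0.0618 = 0.00291, iterate starting from f = 0.02:
  f = 0.02 → V = √(2·4140·0.0618/(0.02·27.5·794)) = 1.082 m/s; Re = ρVD/μ = 4.701e+04; f → 0.0289
  f = 0.0289 → V = 0.9005 m/s; Re = 3.91e+04; f → 0.02938
  f = 0.02938 → V = 0.8932 m/s; Re = 3.879e+04; f → 0.0294
Converged (Δf/f < 1%). With the final f = 0.0294: V = √(2·4140·0.0618/(0.0294·27.5·794)) = 0.8928 m/s.

V ≈ 0.893 m/s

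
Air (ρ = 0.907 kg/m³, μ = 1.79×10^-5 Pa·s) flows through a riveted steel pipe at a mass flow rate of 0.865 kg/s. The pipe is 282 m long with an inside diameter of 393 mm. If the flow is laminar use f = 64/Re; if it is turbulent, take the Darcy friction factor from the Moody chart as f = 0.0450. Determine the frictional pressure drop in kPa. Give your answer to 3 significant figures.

A = πD²/4 = π(0.393)²/4 = 0.1213 m²; mean velocity V = ṁ/(ρA) = 0.865/(0.907 · 0.1213) = 7.862 m/s.
Reynolds number Re = ρVD/μ = 0.907 · 7.862 · 0.393 / 1.79e-05 = 1.566e+05.
Re > 4000 → turbulent; use the Moody-chart value f = 0.0450.
Darcy-Weisbach: ΔP = f(L/D)(ρV²/2) = 0.045·(282/0.393)·(0.907·7.862²/2) = 0.045·717.6·28.03 = 905.1 Pa.
ΔP = 905.1 Pa = 0.905 kPa.

ΔP ≈ 0.905 kPa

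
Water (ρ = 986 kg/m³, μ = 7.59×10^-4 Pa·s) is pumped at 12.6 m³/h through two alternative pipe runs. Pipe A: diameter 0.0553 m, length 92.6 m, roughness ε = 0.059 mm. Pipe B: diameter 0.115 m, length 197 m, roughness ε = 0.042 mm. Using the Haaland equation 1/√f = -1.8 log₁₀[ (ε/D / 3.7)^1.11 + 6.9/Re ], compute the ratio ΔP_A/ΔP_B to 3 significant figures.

ΔP_A/ΔP_B ≈ 18.5

Pipe A: V = Q/A = 0.0035/0.002402 = 1.457 m/s; Re = 1.047e+05; ε/D = 0.00107; Haaland → f = 0.02211; ΔP_A = f(L/D)(ρV²/2) = 3.876e+04 Pa.
Pipe B: V = Q/A = 0.0035/0.01039 = 0.337 m/s; Re = 5.034e+04; ε/D = 0.000365; Haaland → f = 0.0218; ΔP_B = f(L/D)(ρV²/2) = 2091 Pa.
ΔP_A/ΔP_B = 3.876e+04/2091 = 18.5.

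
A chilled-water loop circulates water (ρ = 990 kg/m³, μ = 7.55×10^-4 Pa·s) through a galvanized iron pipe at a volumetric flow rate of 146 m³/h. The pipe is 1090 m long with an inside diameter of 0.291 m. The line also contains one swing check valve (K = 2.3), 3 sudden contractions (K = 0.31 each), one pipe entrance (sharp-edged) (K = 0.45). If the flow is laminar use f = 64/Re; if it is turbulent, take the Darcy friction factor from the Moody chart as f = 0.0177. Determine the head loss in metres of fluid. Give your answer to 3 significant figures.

Q = 146 m³/h = 146/3600 = 0.04056 m³/s.
Cross-sectional area A = πD²/4 = π(0.291)²/4 = 0.06651 m²; mean velocity V = Q/A = 0.04056/0.06651 = 0.6098 m/s.
Reynolds number Re = ρVD/μ = 990 · 0.6098 · 0.291 / 0.000755 = 2.327e+05.
Re > 4000 → turbulent; use the Moody-chart value f = 0.0177.
Total minor-loss coefficient ΣK = 1·2.3 + 3·0.31 + 1·0.45 = 3.68.
ΔP = [f·L/D + ΣK]·(ρV²/2) = [0.0177·1090/0.291 + 3.68]·(990·0.6098²/2) = [66.3 + 3.68]·184.1 = 1.288e+04 Pa.
Head loss h_f = ΔP/(ρg) = 1.288e+04/(990·9.81) = 1.33 m.

h_f ≈ 1.33 m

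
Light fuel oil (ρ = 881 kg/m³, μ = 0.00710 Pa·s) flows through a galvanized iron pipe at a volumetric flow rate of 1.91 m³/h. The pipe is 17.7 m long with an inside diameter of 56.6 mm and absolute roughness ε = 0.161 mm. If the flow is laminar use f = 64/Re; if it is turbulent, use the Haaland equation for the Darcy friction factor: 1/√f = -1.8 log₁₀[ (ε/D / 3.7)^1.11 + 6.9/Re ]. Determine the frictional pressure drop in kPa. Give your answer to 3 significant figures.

Q = 1.91 m³/h = 1.91/3600 = 0.0005306 m³/s.
Cross-sectional area A = πD²/4 = π(0.0566)²/4 = 0.002516 m²; mean velocity V = Q/A = 0.0005306/0.002516 = 0.2109 m/s.
Reynolds number Re = ρVD/μ = 881 · 0.2109 · 0.0566 / 0.0071 = 1481.
Re < 2300 → laminar flow, so f = 64/Re = 64/1481 = 0.04322 (the turbulent correlation is not needed).
Darcy-Weisbach: ΔP = f(L/D)(ρV²/2) = 0.04322·(17.7/0.0566)·(881·0.2109²/2) = 0.04322·312.7·19.59 = 264.7 Pa.
ΔP = 264.7 Pa = 0.265 kPa.

ΔP ≈ 0.265 kPa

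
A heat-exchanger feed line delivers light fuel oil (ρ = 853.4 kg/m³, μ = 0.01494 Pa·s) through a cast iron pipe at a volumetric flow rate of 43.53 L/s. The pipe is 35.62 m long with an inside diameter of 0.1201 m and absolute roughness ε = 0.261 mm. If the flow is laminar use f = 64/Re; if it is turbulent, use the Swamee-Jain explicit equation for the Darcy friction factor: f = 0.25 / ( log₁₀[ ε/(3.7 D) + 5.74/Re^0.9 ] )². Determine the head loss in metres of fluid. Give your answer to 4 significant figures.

Q = 43.53 L/s = 43.53/1000 = 0.04353 m³/s.
Cross-sectional area A = πD²/4 = π(0.1201)²/4 = 0.01133 m²; mean velocity V = Q/A = 0.04353/0.01133 = 3.842 m/s.
Reynolds number Re = ρVD/μ = 853.4 · 3.842 · 0.1201 / 0.0149 = 2.636e+04.
Re > 4000 → turbulent. Relative roughness ε/D = 0.000261/0.1201 = 0.00217. Swamee-Jain: f = 0.25/(log₁₀[0.00217/3.7 + 5.74/2.636e+04^0.9])² = 0.25/(log₁₀[0.000587 + 0.000603])² = 0.25/(-2.924)² = 0.02923.
Darcy-Weisbach: ΔP = f(L/D)(ρV²/2) = 0.02923·(35.62/0.1201)·(853.4·3.842²/2) = 0.02923·296.6·6300 = 5.462e+04 Pa.
Head loss h_f = ΔP/(ρg) = 5.462e+04/(853.4·9.81) = 6.524 m.

h_f ≈ 6.524 m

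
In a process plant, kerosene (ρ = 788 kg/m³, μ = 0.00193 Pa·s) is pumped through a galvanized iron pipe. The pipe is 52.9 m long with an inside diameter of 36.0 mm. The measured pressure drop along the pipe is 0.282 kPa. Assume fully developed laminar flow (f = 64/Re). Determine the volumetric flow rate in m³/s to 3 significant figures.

Q ≈ 1.14×10^-4 m³/s

For laminar flow, f = 64/Re with Re = ρVD/μ, so Darcy-Weisbach reduces to ΔP = 32μLV/D². Solving for V: V = ΔP·D²/(32μL) = 282·(0.036)²/(32·0.00193·52.9) = 0.1119 m/s.
Check: Re = ρVD/μ = 788·0.1119·0.036/0.00193 = 1644 < 2300, so the laminar assumption holds.
Q = V·A = 0.1119·(π/4·0.036²) = 0.0001139 m³/s = 1.14×10^-4 m³/s.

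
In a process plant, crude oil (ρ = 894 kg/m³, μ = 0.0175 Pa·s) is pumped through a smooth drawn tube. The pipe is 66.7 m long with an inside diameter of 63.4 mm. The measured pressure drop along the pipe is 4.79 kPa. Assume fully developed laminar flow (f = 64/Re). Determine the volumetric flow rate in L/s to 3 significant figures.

For laminar flow, f = 64/Re with Re = ρVD/μ, so Darcy-Weisbach reduces to ΔP = 32μLV/D². Solving for V: V = ΔP·D²/(32μL) = 4790·(0.0634)²/(32·0.0175·66.7) = 0.5155 m/s.
Check: Re = ρVD/μ = 894·0.5155·0.0634/0.0175 = 1670 < 2300, so the laminar assumption holds.
Q = V·A = 0.5155·(π/4·0.0634²) = 0.001627 m³/s = 1.63 L/s.

Q ≈ 1.63 L/s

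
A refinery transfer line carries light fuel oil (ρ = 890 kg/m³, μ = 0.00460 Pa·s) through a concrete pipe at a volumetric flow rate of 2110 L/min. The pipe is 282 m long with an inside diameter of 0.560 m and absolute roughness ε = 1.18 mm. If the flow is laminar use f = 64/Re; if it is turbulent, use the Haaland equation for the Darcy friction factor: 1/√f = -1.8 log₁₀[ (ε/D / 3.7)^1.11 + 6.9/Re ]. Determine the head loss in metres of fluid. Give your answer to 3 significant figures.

Q = 2110 L/min = 2110/60000 = 0.03517 m³/s.
Cross-sectional area A = πD²/4 = π(0.56)²/4 = 0.2463 m²; mean velocity V = Q/A = 0.03517/0.2463 = 0.1428 m/s.
Reynolds number Re = ρVD/μ = 890 · 0.1428 · 0.56 / 0.0046 = 1.547e+04.
Re > 4000 → turbulent. Relative roughness ε/D = 0.00118/0.56 = 0.00211. Haaland: 1/√f = -1.8 log₁₀[(0.00211/3.7)^1.11 + 6.9/1.547e+04] = -1.8 log₁₀[0.00025 + 0.000446] = 5.683, so f = 0.03096.
Darcy-Weisbach: ΔP = f(L/D)(ρV²/2) = 0.03096·(282/0.56)·(890·0.1428²/2) = 0.03096·503.6·9.072 = 141.5 Pa.
Head loss h_f = ΔP/(ρg) = 141.5/(890·9.81) = 0.0162 m.

h_f ≈ 0.0162 m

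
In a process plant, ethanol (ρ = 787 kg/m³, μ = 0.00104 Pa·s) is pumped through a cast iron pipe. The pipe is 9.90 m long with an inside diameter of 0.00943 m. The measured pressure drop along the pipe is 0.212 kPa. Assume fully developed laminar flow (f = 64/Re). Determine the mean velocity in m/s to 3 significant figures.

V ≈ 0.0572 m/s

For laminar flow, f = 64/Re with Re = ρVD/μ, so Darcy-Weisbach reduces to ΔP = 32μLV/D². Solving for V: V = ΔP·D²/(32μL) = 212·(0.00943)²/(32·0.00104·9.9) = 0.05722 m/s.
Check: Re = ρVD/μ = 787·0.05722·0.00943/0.00104 = 408.3 < 2300, so the laminar assumption holds.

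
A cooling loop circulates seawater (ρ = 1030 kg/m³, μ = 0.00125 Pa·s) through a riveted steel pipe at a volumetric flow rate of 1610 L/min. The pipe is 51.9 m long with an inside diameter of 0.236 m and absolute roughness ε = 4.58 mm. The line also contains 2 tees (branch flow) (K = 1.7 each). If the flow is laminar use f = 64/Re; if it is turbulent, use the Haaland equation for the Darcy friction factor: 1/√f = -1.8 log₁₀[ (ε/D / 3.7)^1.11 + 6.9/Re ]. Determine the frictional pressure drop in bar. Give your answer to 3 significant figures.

Q = 1610 L/min = 1610/60000 = 0.02683 m³/s.
Cross-sectional area A = πD²/4 = π(0.236)²/4 = 0.04374 m²; mean velocity V = Q/A = 0.02683/0.04374 = 0.6134 m/s.
Reynolds number Re = ρVD/μ = 1030 · 0.6134 · 0.236 / 0.00125 = 1.193e+05.
Re > 4000 → turbulent. Relative roughness ε/D = 0.00458/0.236 = 0.0194. Haaland: 1/√f = -1.8 log₁₀[(0.0194/3.7)^1.11 + 6.9/1.193e+05] = -1.8 log₁₀[0.00294 + 5.78e-05] = 4.541, so f = 0.0485.
Total minor-loss coefficient ΣK = 2·1.7 = 3.4.
ΔP = [f·L/D + ΣK]·(ρV²/2) = [0.0485·51.9/0.236 + 3.4]·(1030·0.6134²/2) = [10.67 + 3.4]·193.8 = 2726 Pa.
ΔP = 2726 Pa = 0.0273 bar.

ΔP ≈ 0.0273 bar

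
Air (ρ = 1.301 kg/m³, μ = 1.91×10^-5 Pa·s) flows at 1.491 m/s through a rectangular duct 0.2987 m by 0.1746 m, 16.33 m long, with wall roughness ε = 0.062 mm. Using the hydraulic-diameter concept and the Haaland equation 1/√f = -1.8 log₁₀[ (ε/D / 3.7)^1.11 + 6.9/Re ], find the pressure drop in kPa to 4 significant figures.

ΔP ≈ 0.002739 kPa

Hydraulic diameter D_h = 4A/P = 4·(0.2987·0.1746)/(2·(0.2987+0.1746)) = 0.2086/0.9466 = 0.2204 m.
Re = ρVD_h/μ = 1.301·1.491·0.2204/1.91e-05 = 2.238e+04.
ε/D_h = 6.2e-05/0.2204 = 0.000281; Haaland gives 1/√f = -1.8 log₁₀[2.68e-05+0.000308] = 6.255, so f = 0.02556.
ΔP = f(L/D_h)(ρV²/2) = 0.02556·16.33/0.2204·1.446 = 2.739 Pa.
ΔP = 0.002739 kPa.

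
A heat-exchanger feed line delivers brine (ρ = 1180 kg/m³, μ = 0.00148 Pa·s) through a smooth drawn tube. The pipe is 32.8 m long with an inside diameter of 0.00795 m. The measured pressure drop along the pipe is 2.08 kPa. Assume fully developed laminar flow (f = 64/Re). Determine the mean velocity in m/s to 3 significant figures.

For laminar flow, f = 64/Re with Re = ρVD/μ, so Darcy-Weisbach reduces to ΔP = 32μLV/D². Solving for V: V = ΔP·D²/(32μL) = 2080·(0.00795)²/(32·0.00148·32.8) = 0.08463 m/s.
Check: Re = ρVD/μ = 1180·0.08463·0.00795/0.00148 = 536.4 < 2300, so the laminar assumption holds.

V ≈ 0.0846 m/s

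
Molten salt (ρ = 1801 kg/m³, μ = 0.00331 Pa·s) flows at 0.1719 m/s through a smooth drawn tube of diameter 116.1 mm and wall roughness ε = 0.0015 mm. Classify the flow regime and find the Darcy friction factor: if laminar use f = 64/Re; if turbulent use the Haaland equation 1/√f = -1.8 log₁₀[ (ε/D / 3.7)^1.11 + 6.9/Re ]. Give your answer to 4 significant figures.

f ≈ 0.03021

Re = ρVD/μ = 1801·0.1719·0.1161/0.00331 = 1.086e+04.
Re > 4000 → turbulent. ε/D = 1.5e-06/0.1161 = 1.29e-05; Haaland: 1/√f = -1.8 log₁₀[8.77e-07 + 0.000635] = 5.753, so f = 0.03021.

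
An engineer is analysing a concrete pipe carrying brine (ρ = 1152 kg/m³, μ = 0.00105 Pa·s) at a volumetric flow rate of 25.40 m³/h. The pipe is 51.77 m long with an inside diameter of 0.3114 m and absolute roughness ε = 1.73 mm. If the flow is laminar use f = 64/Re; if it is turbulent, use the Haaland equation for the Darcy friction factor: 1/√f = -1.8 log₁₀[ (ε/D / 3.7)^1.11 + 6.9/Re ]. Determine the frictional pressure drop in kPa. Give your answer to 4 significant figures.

ΔP ≈ 0.02779 kPa

Q = 25.40 m³/h = 25.40/3600 = 0.007056 m³/s.
Cross-sectional area A = πD²/4 = π(0.3114)²/4 = 0.07616 m²; mean velocity V = Q/A = 0.007056/0.07616 = 0.09264 m/s.
Reynolds number Re = ρVD/μ = 1152 · 0.09264 · 0.3114 / 0.00105 = 3.165e+04.
Re > 4000 → turbulent. Relative roughness ε/D = 0.00173/0.3114 = 0.00556. Haaland: 1/√f = -1.8 log₁₀[(0.00556/3.7)^1.11 + 6.9/3.165e+04] = -1.8 log₁₀[0.000734 + 0.000218] = 5.438, so f = 0.03381.
Darcy-Weisbach: ΔP = f(L/D)(ρV²/2) = 0.03381·(51.77/0.3114)·(1152·0.09264²/2) = 0.03381·166.2·4.943 = 27.79 Pa.
ΔP = 27.79 Pa = 0.02779 kPa.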